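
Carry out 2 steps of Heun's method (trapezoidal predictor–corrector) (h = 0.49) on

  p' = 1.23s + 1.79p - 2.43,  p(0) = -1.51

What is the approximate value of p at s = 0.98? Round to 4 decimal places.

Heun: k1 = f(s_n, p_n); k2 = f(s_n + h, p_n + h·k1); p_{n+1} = p_n + (h/2)·(k1 + k2).
s=0.000000, p=-1.510000:
  k1 = f(0.000000, -1.510000) = -5.132900
  k2 = f(0.490000, -4.025121) = -9.032267
  p ← -1.510000 + (0.49/2)·(-5.132900 + (-9.032267)) = -4.980466
s=0.490000, p=-4.980466:
  k1 = f(0.490000, -4.980466) = -10.742334
  k2 = f(0.980000, -10.244209) = -19.561735
  p ← -4.980466 + (0.49/2)·(-10.742334 + (-19.561735)) = -12.404963
p(0.98) ≈ -12.4050

-12.4050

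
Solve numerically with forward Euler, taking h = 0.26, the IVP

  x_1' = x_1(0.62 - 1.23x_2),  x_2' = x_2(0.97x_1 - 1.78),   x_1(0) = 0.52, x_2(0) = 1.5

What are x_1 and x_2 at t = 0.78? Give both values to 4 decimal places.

Euler on (x_1,x_2): x_1_{n+1} = x_1_n + h·x_1', x_2_{n+1} = x_2_n + h·x_2'.
0.000000: (0.520000, 1.500000); f=(-0.637000, -1.913400) → (0.354380, 1.002516)
0.260000: (0.354380, 1.002516); f=(-0.217268, -1.439865) → (0.297890, 0.628151)
0.520000: (0.297890, 0.628151); f=(-0.045466, -0.936603) → (0.286069, 0.384634)
(x_1(0.78), x_2(0.78)) ≈ (0.2861, 0.3846)

0.2861, 0.3846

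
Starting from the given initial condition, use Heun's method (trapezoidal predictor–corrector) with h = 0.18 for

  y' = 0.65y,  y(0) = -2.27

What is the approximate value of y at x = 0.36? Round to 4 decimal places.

Heun: k1 = f(x_n, y_n); k2 = f(x_n + h, y_n + h·k1); y_{n+1} = y_n + (h/2)·(k1 + k2).
x=0.000000, y=-2.270000:
  k1 = f(0.000000, -2.270000) = -1.475500
  k2 = f(0.180000, -2.535590) = -1.648134
  y ← -2.270000 + (0.18/2)·(-1.475500 + (-1.648134)) = -2.551127
x=0.180000, y=-2.551127:
  k1 = f(0.180000, -2.551127) = -1.658233
  k2 = f(0.360000, -2.849609) = -1.852246
  y ← -2.551127 + (0.18/2)·(-1.658233 + (-1.852246)) = -2.867070
y(0.36) ≈ -2.8671

-2.8671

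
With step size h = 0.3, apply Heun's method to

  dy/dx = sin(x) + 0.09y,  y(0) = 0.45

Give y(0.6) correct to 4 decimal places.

0.6507

Heun: k1 = f(x_n, y_n); k2 = f(x_n + h, y_n + h·k1); y_{n+1} = y_n + (h/2)·(k1 + k2).
x=0.000000, y=0.450000:
  k1 = f(0.000000, 0.450000) = 0.040500
  k2 = f(0.300000, 0.462150) = 0.337114
  y ← 0.450000 + (0.3/2)·(0.040500 + 0.337114) = 0.506642
x=0.300000, y=0.506642:
  k1 = f(0.300000, 0.506642) = 0.341118
  k2 = f(0.600000, 0.608977) = 0.619450
  y ← 0.506642 + (0.3/2)·(0.341118 + 0.619450) = 0.650727
y(0.6) ≈ 0.6507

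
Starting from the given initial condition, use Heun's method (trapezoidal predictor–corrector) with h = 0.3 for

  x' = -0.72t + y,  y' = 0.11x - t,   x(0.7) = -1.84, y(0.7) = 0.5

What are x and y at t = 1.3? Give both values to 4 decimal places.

Heun on (x,y): k1 = f(t_n, state_n); k2 = f(t_n + h, state_n + h·k1); state_{n+1} = state_n + (h/2)·(k1 + k2).
0.700000: (-1.840000, 0.500000)
  k1 = (-0.004000, -0.902400)
  predictor → (-1.841200, 0.229280)
  k2 = (-0.490720, -1.202532)
  → (-1.914208, 0.184260)
1.000000: (-1.914208, 0.184260)
  k1 = (-0.535740, -1.210563)
  predictor → (-2.074930, -0.178909)
  k2 = (-1.114909, -1.528242)
  → (-2.161805, -0.226561)
(x(1.3), y(1.3)) ≈ (-2.1618, -0.2266)

-2.1618, -0.2266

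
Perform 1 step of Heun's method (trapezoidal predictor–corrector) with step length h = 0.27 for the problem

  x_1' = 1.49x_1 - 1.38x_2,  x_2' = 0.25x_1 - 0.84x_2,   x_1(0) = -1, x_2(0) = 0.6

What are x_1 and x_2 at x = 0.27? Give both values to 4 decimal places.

Heun on (x_1,x_2): k1 = f(x_n, state_n); k2 = f(x_n + h, state_n + h·k1); state_{n+1} = state_n + (h/2)·(k1 + k2).
0.000000: (-1.000000, 0.600000)
  k1 = (-2.318000, -0.754000)
  predictor → (-1.625860, 0.396420)
  k2 = (-2.969591, -0.739458)
  → (-1.713825, 0.398383)
(x_1(0.27), x_2(0.27)) ≈ (-1.7138, 0.3984)

-1.7138, 0.3984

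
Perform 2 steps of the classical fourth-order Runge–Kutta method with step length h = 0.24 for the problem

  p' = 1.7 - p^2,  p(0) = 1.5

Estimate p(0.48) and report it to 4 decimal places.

RK4: k1 = f(t_n, p_n); k2 = f(t_n + h/2, p_n + (h/2)·k1); k3 = f(t_n + h/2, p_n + (h/2)·k2); k4 = f(t_n + h, p_n + h·k3); p_{n+1} = p_n + (h/6)·(k1 + 2k2 + 2k3 + k4).
t=0.000000, p=1.500000:
  k1 = f(0.000000, 1.500000) = -0.550000
  k2 = f(0.120000, 1.434000) = -0.356356
  k3 = f(0.120000, 1.457237) = -0.423540
  k4 = f(0.240000, 1.398350) = -0.255384
  p ← 1.500000 + (0.24/6)·(k1 + 2k2 + 2k3 + k4) = 1.405393
t=0.240000, p=1.405393:
  k1 = f(0.240000, 1.405393) = -0.275129
  k2 = f(0.360000, 1.372377) = -0.183420
  k3 = f(0.360000, 1.383383) = -0.213747
  k4 = f(0.480000, 1.354094) = -0.133569
  p ← 1.405393 + (0.24/6)·(k1 + 2k2 + 2k3 + k4) = 1.357272
p(0.48) ≈ 1.3573

1.3573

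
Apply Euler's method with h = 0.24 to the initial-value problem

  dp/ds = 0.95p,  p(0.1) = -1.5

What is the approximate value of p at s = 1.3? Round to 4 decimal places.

-4.1887

Euler: p_{n+1} = p_n + h·f(s_n, p_n).
s=0.100000, p=-1.500000: f=-1.425000 → p ← -1.500000 + 0.24·(-1.425000) = -1.842000
s=0.340000, p=-1.842000: f=-1.749900 → p ← -1.842000 + 0.24·(-1.749900) = -2.261976
s=0.580000, p=-2.261976: f=-2.148877 → p ← -2.261976 + 0.24·(-2.148877) = -2.777707
s=0.820000, p=-2.777707: f=-2.638821 → p ← -2.777707 + 0.24·(-2.638821) = -3.411024
s=1.060000, p=-3.411024: f=-3.240472 → p ← -3.411024 + 0.24·(-3.240472) = -4.188737
p(1.3) ≈ -4.1887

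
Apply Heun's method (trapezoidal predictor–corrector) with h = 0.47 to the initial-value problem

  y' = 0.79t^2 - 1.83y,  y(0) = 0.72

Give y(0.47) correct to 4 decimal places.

0.4081

Heun: k1 = f(t_n, y_n); k2 = f(t_n + h, y_n + h·k1); y_{n+1} = y_n + (h/2)·(k1 + k2).
t=0.000000, y=0.720000:
  k1 = f(0.000000, 0.720000) = -1.317600
  k2 = f(0.470000, 0.100728) = -0.009821
  y ← 0.720000 + (0.47/2)·(-1.317600 + (-0.009821)) = 0.408056
y(0.47) ≈ 0.4081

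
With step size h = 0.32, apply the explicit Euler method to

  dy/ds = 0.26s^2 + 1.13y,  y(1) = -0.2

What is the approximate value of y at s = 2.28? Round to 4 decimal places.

0.4157

Euler: y_{n+1} = y_n + h·f(s_n, y_n).
s=1.000000, y=-0.200000: f=0.034000 → y ← -0.200000 + 0.32·0.034000 = -0.189120
s=1.320000, y=-0.189120: f=0.239318 → y ← -0.189120 + 0.32·0.239318 = -0.112538
s=1.640000, y=-0.112538: f=0.572128 → y ← -0.112538 + 0.32·0.572128 = 0.070543
s=1.960000, y=0.070543: f=1.078529 → y ← 0.070543 + 0.32·1.078529 = 0.415672
y(2.28) ≈ 0.4157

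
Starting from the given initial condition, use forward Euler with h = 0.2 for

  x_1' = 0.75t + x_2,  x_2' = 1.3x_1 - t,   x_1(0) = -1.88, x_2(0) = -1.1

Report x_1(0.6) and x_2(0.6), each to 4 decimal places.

Euler on (x_1,x_2): x_1_{n+1} = x_1_n + h·x_1', x_2_{n+1} = x_2_n + h·x_2'.
0.000000: (-1.880000, -1.100000); f=(-1.100000, -2.444000) → (-2.100000, -1.588800)
0.200000: (-2.100000, -1.588800); f=(-1.438800, -2.930000) → (-2.387760, -2.174800)
0.400000: (-2.387760, -2.174800); f=(-1.874800, -3.504088) → (-2.762720, -2.875618)
(x_1(0.6), x_2(0.6)) ≈ (-2.7627, -2.8756)

-2.7627, -2.8756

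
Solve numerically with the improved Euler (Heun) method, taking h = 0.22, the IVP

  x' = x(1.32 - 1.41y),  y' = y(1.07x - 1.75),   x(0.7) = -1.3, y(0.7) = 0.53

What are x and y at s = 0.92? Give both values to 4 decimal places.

-1.5573, 0.2871

Heun on (x,y): k1 = f(s_n, state_n); k2 = f(s_n + h, state_n + h·k1); state_{n+1} = state_n + (h/2)·(k1 + k2).
0.700000: (-1.300000, 0.530000)
  k1 = (-0.744510, -1.664730)
  predictor → (-1.463792, 0.163759)
  k2 = (-1.594215, -0.543068)
  → (-1.557260, 0.287142)
(x(0.92), y(0.92)) ≈ (-1.5573, 0.2871)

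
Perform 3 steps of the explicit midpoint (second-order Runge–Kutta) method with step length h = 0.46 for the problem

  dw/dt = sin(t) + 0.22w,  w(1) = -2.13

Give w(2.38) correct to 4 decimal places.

-1.3918

Midpoint: k1 = f(t_n, w_n); k2 = f(t_n + h/2, w_n + (h/2)·k1); w_{n+1} = w_n + h·k2.
t=1.000000, w=-2.130000:
  k1 = f(1.000000, -2.130000) = 0.372871
  k2 = f(1.230000, -2.044240) = 0.492756
  w ← -2.130000 + 0.46·0.492756 = -1.903332
t=1.460000, w=-1.903332:
  k1 = f(1.460000, -1.903332) = 0.575135
  k2 = f(1.690000, -1.771051) = 0.603272
  w ← -1.903332 + 0.46·0.603272 = -1.625827
t=1.920000, w=-1.625827:
  k1 = f(1.920000, -1.625827) = 0.581964
  k2 = f(2.150000, -1.491975) = 0.508664
  w ← -1.625827 + 0.46·0.508664 = -1.391841
w(2.38) ≈ -1.3918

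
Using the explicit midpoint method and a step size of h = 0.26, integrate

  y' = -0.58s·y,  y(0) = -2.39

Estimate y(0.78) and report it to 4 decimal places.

Midpoint: k1 = f(s_n, y_n); k2 = f(s_n + h/2, y_n + (h/2)·k1); y_{n+1} = y_n + h·k2.
s=0.000000, y=-2.390000:
  k1 = f(0.000000, -2.390000) = 0.000000
  k2 = f(0.130000, -2.390000) = 0.180206
  y ← -2.390000 + 0.26·0.180206 = -2.343146
s=0.260000, y=-2.343146:
  k1 = f(0.260000, -2.343146) = 0.353346
  k2 = f(0.390000, -2.297211) = 0.519629
  y ← -2.343146 + 0.26·0.519629 = -2.208043
s=0.520000, y=-2.208043:
  k1 = f(0.520000, -2.208043) = 0.665946
  k2 = f(0.650000, -2.121470) = 0.799794
  y ← -2.208043 + 0.26·0.799794 = -2.000096
y(0.78) ≈ -2.0001

-2.0001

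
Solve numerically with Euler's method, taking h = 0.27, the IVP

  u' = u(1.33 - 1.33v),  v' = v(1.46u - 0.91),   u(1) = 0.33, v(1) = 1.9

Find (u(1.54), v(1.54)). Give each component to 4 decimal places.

0.1688, 1.4154

Euler on (u,v): u_{n+1} = u_n + h·u', v_{n+1} = v_n + h·v'.
1.000000: (0.330000, 1.900000); f=(-0.395010, -0.813580) → (0.223347, 1.680333)
1.270000: (0.223347, 1.680333); f=(-0.202094, -0.981168) → (0.168782, 1.415418)
(u(1.54), v(1.54)) ≈ (0.1688, 1.4154)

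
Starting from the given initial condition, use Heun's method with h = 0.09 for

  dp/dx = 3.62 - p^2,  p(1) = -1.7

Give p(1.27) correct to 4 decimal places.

-1.3913

Heun: k1 = f(x_n, p_n); k2 = f(x_n + h, p_n + h·k1); p_{n+1} = p_n + (h/2)·(k1 + k2).
x=1.000000, p=-1.700000:
  k1 = f(1.000000, -1.700000) = 0.730000
  k2 = f(1.090000, -1.634300) = 0.949064
  p ← -1.700000 + (0.09/2)·(0.730000 + 0.949064) = -1.624442
x=1.090000, p=-1.624442:
  k1 = f(1.090000, -1.624442) = 0.981188
  k2 = f(1.180000, -1.536135) = 1.260289
  p ← -1.624442 + (0.09/2)·(0.981188 + 1.260289) = -1.523576
x=1.180000, p=-1.523576:
  k1 = f(1.180000, -1.523576) = 1.298717
  k2 = f(1.270000, -1.406691) = 1.641220
  p ← -1.523576 + (0.09/2)·(1.298717 + 1.641220) = -1.391279
p(1.27) ≈ -1.3913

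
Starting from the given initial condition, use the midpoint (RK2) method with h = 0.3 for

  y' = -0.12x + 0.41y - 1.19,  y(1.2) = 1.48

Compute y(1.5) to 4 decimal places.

Midpoint: k1 = f(x_n, y_n); k2 = f(x_n + h/2, y_n + (h/2)·k1); y_{n+1} = y_n + h·k2.
x=1.200000, y=1.480000:
  k1 = f(1.200000, 1.480000) = -0.727200
  k2 = f(1.350000, 1.370920) = -0.789923
  y ← 1.480000 + 0.3·(-0.789923) = 1.243023
y(1.5) ≈ 1.2430

1.2430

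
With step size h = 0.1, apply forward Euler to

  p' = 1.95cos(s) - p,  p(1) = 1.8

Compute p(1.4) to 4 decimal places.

1.4452

Euler: p_{n+1} = p_n + h·f(s_n, p_n).
s=1.000000, p=1.800000: f=-0.746411 → p ← 1.800000 + 0.1·(-0.746411) = 1.725359
s=1.100000, p=1.725359: f=-0.840847 → p ← 1.725359 + 0.1·(-0.840847) = 1.641274
s=1.200000, p=1.641274: f=-0.934677 → p ← 1.641274 + 0.1·(-0.934677) = 1.547807
s=1.300000, p=1.547807: f=-1.026184 → p ← 1.547807 + 0.1·(-1.026184) = 1.445188
p(1.4) ≈ 1.4452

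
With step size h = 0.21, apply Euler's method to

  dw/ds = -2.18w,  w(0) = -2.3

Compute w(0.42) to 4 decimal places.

Euler: w_{n+1} = w_n + h·f(s_n, w_n).
s=0.000000, w=-2.300000: f=5.014000 → w ← -2.300000 + 0.21·5.014000 = -1.247060
s=0.210000, w=-1.247060: f=2.718591 → w ← -1.247060 + 0.21·2.718591 = -0.676156
w(0.42) ≈ -0.6762

-0.6762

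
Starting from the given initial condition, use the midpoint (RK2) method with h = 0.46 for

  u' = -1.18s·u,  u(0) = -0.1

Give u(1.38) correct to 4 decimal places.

Midpoint: k1 = f(s_n, u_n); k2 = f(s_n + h/2, u_n + (h/2)·k1); u_{n+1} = u_n + h·k2.
s=0.000000, u=-0.100000:
  k1 = f(0.000000, -0.100000) = 0.000000
  k2 = f(0.230000, -0.100000) = 0.027140
  u ← -0.100000 + 0.46·0.027140 = -0.087516
s=0.460000, u=-0.087516:
  k1 = f(0.460000, -0.087516) = 0.047503
  k2 = f(0.690000, -0.076590) = 0.062359
  u ← -0.087516 + 0.46·0.062359 = -0.058830
s=0.920000, u=-0.058830:
  k1 = f(0.920000, -0.058830) = 0.063866
  k2 = f(1.150000, -0.044141) = 0.059899
  u ← -0.058830 + 0.46·0.059899 = -0.031277
u(1.38) ≈ -0.0313

-0.0313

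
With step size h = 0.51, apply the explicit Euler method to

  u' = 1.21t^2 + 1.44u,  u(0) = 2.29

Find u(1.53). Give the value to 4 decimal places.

Euler: u_{n+1} = u_n + h·f(t_n, u_n).
t=0.000000, u=2.290000: f=3.297600 → u ← 2.290000 + 0.51·3.297600 = 3.971776
t=0.510000, u=3.971776: f=6.034078 → u ← 3.971776 + 0.51·6.034078 = 7.049156
t=1.020000, u=7.049156: f=11.409669 → u ← 7.049156 + 0.51·11.409669 = 12.868087
u(1.53) ≈ 12.8681

12.8681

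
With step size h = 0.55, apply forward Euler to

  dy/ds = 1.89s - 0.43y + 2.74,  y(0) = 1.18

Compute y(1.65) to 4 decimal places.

5.6412

Euler: y_{n+1} = y_n + h·f(s_n, y_n).
s=0.000000, y=1.180000: f=2.232600 → y ← 1.180000 + 0.55·2.232600 = 2.407930
s=0.550000, y=2.407930: f=2.744090 → y ← 2.407930 + 0.55·2.744090 = 3.917180
s=1.100000, y=3.917180: f=3.134613 → y ← 3.917180 + 0.55·3.134613 = 5.641217
y(1.65) ≈ 5.6412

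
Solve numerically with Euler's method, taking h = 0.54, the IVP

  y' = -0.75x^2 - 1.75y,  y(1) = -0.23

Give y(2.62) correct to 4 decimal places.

Euler: y_{n+1} = y_n + h·f(x_n, y_n).
x=1.000000, y=-0.230000: f=-0.347500 → y ← -0.230000 + 0.54·(-0.347500) = -0.417650
x=1.540000, y=-0.417650: f=-1.047813 → y ← -0.417650 + 0.54·(-1.047813) = -0.983469
x=2.080000, y=-0.983469: f=-1.523730 → y ← -0.983469 + 0.54·(-1.523730) = -1.806283
y(2.62) ≈ -1.8063

-1.8063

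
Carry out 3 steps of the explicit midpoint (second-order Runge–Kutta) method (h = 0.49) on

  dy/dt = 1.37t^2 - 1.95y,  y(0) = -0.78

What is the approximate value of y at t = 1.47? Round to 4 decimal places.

0.7545

Midpoint: k1 = f(t_n, y_n); k2 = f(t_n + h/2, y_n + (h/2)·k1); y_{n+1} = y_n + h·k2.
t=0.000000, y=-0.780000:
  k1 = f(0.000000, -0.780000) = 1.521000
  k2 = f(0.245000, -0.407355) = 0.876577
  y ← -0.780000 + 0.49·0.876577 = -0.350478
t=0.490000, y=-0.350478:
  k1 = f(0.490000, -0.350478) = 1.012368
  k2 = f(0.735000, -0.102447) = 0.939881
  y ← -0.350478 + 0.49·0.939881 = 0.110064
t=0.980000, y=0.110064:
  k1 = f(0.980000, 0.110064) = 1.101123
  k2 = f(1.225000, 0.379839) = 1.315170
  y ← 0.110064 + 0.49·1.315170 = 0.754497
y(1.47) ≈ 0.7545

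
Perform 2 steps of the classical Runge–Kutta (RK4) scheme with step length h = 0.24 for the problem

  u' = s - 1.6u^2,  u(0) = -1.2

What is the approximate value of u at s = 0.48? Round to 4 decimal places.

RK4: k1 = f(s_n, u_n); k2 = f(s_n + h/2, u_n + (h/2)·k1); k3 = f(s_n + h/2, u_n + (h/2)·k2); k4 = f(s_n + h, u_n + h·k3); u_{n+1} = u_n + (h/6)·(k1 + 2k2 + 2k3 + k4).
s=0.000000, u=-1.200000:
  k1 = f(0.000000, -1.200000) = -2.304000
  k2 = f(0.120000, -1.476480) = -3.367989
  k3 = f(0.120000, -1.604159) = -3.997320
  k4 = f(0.240000, -2.159357) = -7.220515
  u ← -1.200000 + (0.24/6)·(k1 + 2k2 + 2k3 + k4) = -2.170205
s=0.240000, u=-2.170205:
  k1 = f(0.240000, -2.170205) = -7.295666
  k2 = f(0.360000, -3.045685) = -14.481918
  k3 = f(0.360000, -3.908036) = -24.076386
  k4 = f(0.480000, -7.948538) = -100.606813
  u ← -2.170205 + (0.24/6)·(k1 + 2k2 + 2k3 + k4) = -9.570969
u(0.48) ≈ -9.5710

-9.5710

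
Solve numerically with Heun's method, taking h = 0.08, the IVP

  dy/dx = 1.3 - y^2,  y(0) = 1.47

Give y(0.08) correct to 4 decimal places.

Heun: k1 = f(x_n, y_n); k2 = f(x_n + h, y_n + h·k1); y_{n+1} = y_n + (h/2)·(k1 + k2).
x=0.000000, y=1.470000:
  k1 = f(0.000000, 1.470000) = -0.860900
  k2 = f(0.080000, 1.401128) = -0.663160
  y ← 1.470000 + (0.08/2)·(-0.860900 + (-0.663160)) = 1.409038
y(0.08) ≈ 1.4090

1.4090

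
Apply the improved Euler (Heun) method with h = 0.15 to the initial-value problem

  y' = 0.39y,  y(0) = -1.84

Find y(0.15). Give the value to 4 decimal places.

-1.9508

Heun: k1 = f(x_n, y_n); k2 = f(x_n + h, y_n + h·k1); y_{n+1} = y_n + (h/2)·(k1 + k2).
x=0.000000, y=-1.840000:
  k1 = f(0.000000, -1.840000) = -0.717600
  k2 = f(0.150000, -1.947640) = -0.759580
  y ← -1.840000 + (0.15/2)·(-0.717600 + (-0.759580)) = -1.950788
y(0.15) ≈ -1.9508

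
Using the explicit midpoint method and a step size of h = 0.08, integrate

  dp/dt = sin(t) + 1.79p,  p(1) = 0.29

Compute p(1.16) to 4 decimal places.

Midpoint: k1 = f(t_n, p_n); k2 = f(t_n + h/2, p_n + (h/2)·k1); p_{n+1} = p_n + h·k2.
t=1.000000, p=0.290000:
  k1 = f(1.000000, 0.290000) = 1.360571
  k2 = f(1.040000, 0.344423) = 1.478921
  p ← 0.290000 + 0.08·1.478921 = 0.408314
t=1.080000, p=0.408314:
  k1 = f(1.080000, 0.408314) = 1.612839
  k2 = f(1.120000, 0.472827) = 1.746461
  p ← 0.408314 + 0.08·1.746461 = 0.548031
p(1.16) ≈ 0.5480

0.5480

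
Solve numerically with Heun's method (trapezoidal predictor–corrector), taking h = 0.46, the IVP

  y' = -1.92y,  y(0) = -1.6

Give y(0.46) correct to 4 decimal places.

-0.8109

Heun: k1 = f(t_n, y_n); k2 = f(t_n + h, y_n + h·k1); y_{n+1} = y_n + (h/2)·(k1 + k2).
t=0.000000, y=-1.600000:
  k1 = f(0.000000, -1.600000) = 3.072000
  k2 = f(0.460000, -0.186880) = 0.358810
  y ← -1.600000 + (0.46/2)·(3.072000 + 0.358810) = -0.810914
y(0.46) ≈ -0.8109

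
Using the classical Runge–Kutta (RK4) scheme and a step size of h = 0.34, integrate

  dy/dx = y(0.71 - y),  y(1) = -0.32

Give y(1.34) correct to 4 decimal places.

-0.4645

RK4: k1 = f(x_n, y_n); k2 = f(x_n + h/2, y_n + (h/2)·k1); k3 = f(x_n + h/2, y_n + (h/2)·k2); k4 = f(x_n + h, y_n + h·k3); y_{n+1} = y_n + (h/6)·(k1 + 2k2 + 2k3 + k4).
x=1.000000, y=-0.320000:
  k1 = f(1.000000, -0.320000) = -0.329600
  k2 = f(1.170000, -0.376032) = -0.408383
  k3 = f(1.170000, -0.389425) = -0.428144
  k4 = f(1.340000, -0.465569) = -0.547308
  y ← -0.320000 + (0.34/6)·(k1 + 2k2 + 2k3 + k4) = -0.464498
y(1.34) ≈ -0.4645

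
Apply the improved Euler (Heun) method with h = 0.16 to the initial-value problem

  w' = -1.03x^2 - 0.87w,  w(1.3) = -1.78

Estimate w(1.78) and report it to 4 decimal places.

-2.1651

Heun: k1 = f(x_n, w_n); k2 = f(x_n + h, w_n + h·k1); w_{n+1} = w_n + (h/2)·(k1 + k2).
x=1.300000, w=-1.780000:
  k1 = f(1.300000, -1.780000) = -0.192100
  k2 = f(1.460000, -1.810736) = -0.620208
  w ← -1.780000 + (0.16/2)·(-0.192100 + (-0.620208)) = -1.844985
x=1.460000, w=-1.844985:
  k1 = f(1.460000, -1.844985) = -0.590411
  k2 = f(1.620000, -1.939450) = -1.015810
  w ← -1.844985 + (0.16/2)·(-0.590411 + (-1.015810)) = -1.973482
x=1.620000, w=-1.973482:
  k1 = f(1.620000, -1.973482) = -0.986202
  k2 = f(1.780000, -2.131275) = -1.409243
  w ← -1.973482 + (0.16/2)·(-0.986202 + (-1.409243)) = -2.165118
w(1.78) ≈ -2.1651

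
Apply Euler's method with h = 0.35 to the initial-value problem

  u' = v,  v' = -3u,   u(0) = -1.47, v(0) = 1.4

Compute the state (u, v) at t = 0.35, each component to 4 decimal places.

Euler on (u,v): u_{n+1} = u_n + h·u', v_{n+1} = v_n + h·v'.
0.000000: (-1.470000, 1.400000); f=(1.400000, 4.410000) → (-0.980000, 2.943500)
(u(0.35), v(0.35)) ≈ (-0.9800, 2.9435)

-0.9800, 2.9435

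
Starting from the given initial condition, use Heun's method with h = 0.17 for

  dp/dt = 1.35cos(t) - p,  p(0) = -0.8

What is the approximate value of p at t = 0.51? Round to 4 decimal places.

Heun: k1 = f(t_n, p_n); k2 = f(t_n + h, p_n + h·k1); p_{n+1} = p_n + (h/2)·(k1 + k2).
t=0.000000, p=-0.800000:
  k1 = f(0.000000, -0.800000) = 2.150000
  k2 = f(0.170000, -0.434500) = 1.765039
  p ← -0.800000 + (0.17/2)·(2.150000 + 1.765039) = -0.467222
t=0.170000, p=-0.467222:
  k1 = f(0.170000, -0.467222) = 1.797761
  k2 = f(0.340000, -0.161602) = 1.434321
  p ← -0.467222 + (0.17/2)·(1.797761 + 1.434321) = -0.192495
t=0.340000, p=-0.192495:
  k1 = f(0.340000, -0.192495) = 1.465213
  k2 = f(0.510000, 0.056592) = 1.121613
  p ← -0.192495 + (0.17/2)·(1.465213 + 1.121613) = 0.027386
p(0.51) ≈ 0.0274

0.0274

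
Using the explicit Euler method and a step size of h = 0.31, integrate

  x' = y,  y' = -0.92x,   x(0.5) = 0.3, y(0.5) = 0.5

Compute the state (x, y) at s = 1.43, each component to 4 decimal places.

0.6717, 0.1183

Euler on (x,y): x_{n+1} = x_n + h·x', y_{n+1} = y_n + h·y'.
0.500000: (0.300000, 0.500000); f=(0.500000, -0.276000) → (0.455000, 0.414440)
0.810000: (0.455000, 0.414440); f=(0.414440, -0.418600) → (0.583476, 0.284674)
1.120000: (0.583476, 0.284674); f=(0.284674, -0.536798) → (0.671725, 0.118267)
(x(1.43), y(1.43)) ≈ (0.6717, 0.1183)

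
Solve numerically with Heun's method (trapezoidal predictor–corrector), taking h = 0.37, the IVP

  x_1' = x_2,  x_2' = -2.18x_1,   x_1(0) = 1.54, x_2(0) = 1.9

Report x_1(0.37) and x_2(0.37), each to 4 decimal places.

Heun on (x_1,x_2): k1 = f(s_n, state_n); k2 = f(s_n + h, state_n + h·k1); state_{n+1} = state_n + (h/2)·(k1 + k2).
0.000000: (1.540000, 1.900000)
  k1 = (1.900000, -3.357200)
  predictor → (2.243000, 0.657836)
  k2 = (0.657836, -4.889740)
  → (2.013200, 0.374316)
(x_1(0.37), x_2(0.37)) ≈ (2.0132, 0.3743)

2.0132, 0.3743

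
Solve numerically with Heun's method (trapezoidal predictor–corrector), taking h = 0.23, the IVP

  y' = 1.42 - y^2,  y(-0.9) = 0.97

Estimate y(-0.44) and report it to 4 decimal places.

Heun: k1 = f(t_n, y_n); k2 = f(t_n + h, y_n + h·k1); y_{n+1} = y_n + (h/2)·(k1 + k2).
t=-0.900000, y=0.970000:
  k1 = f(-0.900000, 0.970000) = 0.479100
  k2 = f(-0.670000, 1.080193) = 0.253183
  y ← 0.970000 + (0.23/2)·(0.479100 + 0.253183) = 1.054213
t=-0.670000, y=1.054213:
  k1 = f(-0.670000, 1.054213) = 0.308636
  k2 = f(-0.440000, 1.125199) = 0.153928
  y ← 1.054213 + (0.23/2)·(0.308636 + 0.153928) = 1.107407
y(-0.44) ≈ 1.1074

1.1074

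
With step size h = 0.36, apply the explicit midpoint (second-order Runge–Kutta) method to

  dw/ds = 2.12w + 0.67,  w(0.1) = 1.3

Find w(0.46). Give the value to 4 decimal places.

3.0040

Midpoint: k1 = f(s_n, w_n); k2 = f(s_n + h/2, w_n + (h/2)·k1); w_{n+1} = w_n + h·k2.
s=0.100000, w=1.300000:
  k1 = f(0.100000, 1.300000) = 3.426000
  k2 = f(0.280000, 1.916680) = 4.733362
  w ← 1.300000 + 0.36·4.733362 = 3.004010
w(0.46) ≈ 3.0040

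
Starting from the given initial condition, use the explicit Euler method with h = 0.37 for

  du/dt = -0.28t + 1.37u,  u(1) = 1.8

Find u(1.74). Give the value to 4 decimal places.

Euler: u_{n+1} = u_n + h·f(t_n, u_n).
t=1.000000, u=1.800000: f=2.186000 → u ← 1.800000 + 0.37·2.186000 = 2.608820
t=1.370000, u=2.608820: f=3.190483 → u ← 2.608820 + 0.37·3.190483 = 3.789299
u(1.74) ≈ 3.7893

3.7893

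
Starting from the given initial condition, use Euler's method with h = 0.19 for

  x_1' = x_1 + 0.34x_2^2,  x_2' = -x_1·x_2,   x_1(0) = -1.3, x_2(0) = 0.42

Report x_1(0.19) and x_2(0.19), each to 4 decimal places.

-1.5356, 0.5237

Euler on (x_1,x_2): x_1_{n+1} = x_1_n + h·x_1', x_2_{n+1} = x_2_n + h·x_2'.
0.000000: (-1.300000, 0.420000); f=(-1.240024, 0.546000) → (-1.535605, 0.523740)
(x_1(0.19), x_2(0.19)) ≈ (-1.5356, 0.5237)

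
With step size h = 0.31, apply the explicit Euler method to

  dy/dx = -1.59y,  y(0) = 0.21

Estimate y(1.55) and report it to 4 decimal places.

0.0070

Euler: y_{n+1} = y_n + h·f(x_n, y_n).
x=0.000000, y=0.210000: f=-0.333900 → y ← 0.210000 + 0.31·(-0.333900) = 0.106491
x=0.310000, y=0.106491: f=-0.169321 → y ← 0.106491 + 0.31·(-0.169321) = 0.054002
x=0.620000, y=0.054002: f=-0.085863 → y ← 0.054002 + 0.31·(-0.085863) = 0.027384
x=0.930000, y=0.027384: f=-0.043541 → y ← 0.027384 + 0.31·(-0.043541) = 0.013887
x=1.240000, y=0.013887: f=-0.022080 → y ← 0.013887 + 0.31·(-0.022080) = 0.007042
y(1.55) ≈ 0.0070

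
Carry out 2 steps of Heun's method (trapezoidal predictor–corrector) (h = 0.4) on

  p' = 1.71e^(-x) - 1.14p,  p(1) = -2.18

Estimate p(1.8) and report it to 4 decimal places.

-0.7139

Heun: k1 = f(x_n, p_n); k2 = f(x_n + h, p_n + h·k1); p_{n+1} = p_n + (h/2)·(k1 + k2).
x=1.000000, p=-2.180000:
  k1 = f(1.000000, -2.180000) = 3.114274
  k2 = f(1.400000, -0.934290) = 1.486772
  p ← -2.180000 + (0.4/2)·(3.114274 + 1.486772) = -1.259791
x=1.400000, p=-1.259791:
  k1 = f(1.400000, -1.259791) = 1.857842
  k2 = f(1.800000, -0.516654) = 0.871647
  p ← -1.259791 + (0.4/2)·(1.857842 + 0.871647) = -0.713893
p(1.8) ≈ -0.7139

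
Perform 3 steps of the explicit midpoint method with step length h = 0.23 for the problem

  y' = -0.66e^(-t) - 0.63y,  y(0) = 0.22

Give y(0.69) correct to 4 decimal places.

-0.1144

Midpoint: k1 = f(t_n, y_n); k2 = f(t_n + h/2, y_n + (h/2)·k1); y_{n+1} = y_n + h·k2.
t=0.000000, y=0.220000:
  k1 = f(0.000000, 0.220000) = -0.798600
  k2 = f(0.115000, 0.128161) = -0.669043
  y ← 0.220000 + 0.23·(-0.669043) = 0.066120
t=0.230000, y=0.066120:
  k1 = f(0.230000, 0.066120) = -0.566048
  k2 = f(0.345000, 0.001025) = -0.468071
  y ← 0.066120 + 0.23·(-0.468071) = -0.041536
t=0.460000, y=-0.041536:
  k1 = f(0.460000, -0.041536) = -0.390479
  k2 = f(0.575000, -0.086441) = -0.316927
  y ← -0.041536 + 0.23·(-0.316927) = -0.114429
y(0.69) ≈ -0.1144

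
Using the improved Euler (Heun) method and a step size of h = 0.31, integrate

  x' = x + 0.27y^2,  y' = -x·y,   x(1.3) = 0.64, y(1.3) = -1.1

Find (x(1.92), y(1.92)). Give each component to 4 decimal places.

1.3707, -0.6086

Heun on (x,y): k1 = f(t_n, state_n); k2 = f(t_n + h, state_n + h·k1); state_{n+1} = state_n + (h/2)·(k1 + k2).
1.300000: (0.640000, -1.100000)
  k1 = (0.966700, 0.704000)
  predictor → (0.939677, -0.881760)
  k2 = (1.149602, 0.828570)
  → (0.968027, -0.862452)
1.610000: (0.968027, -0.862452)
  k1 = (1.168859, 0.834876)
  predictor → (1.330373, -0.603640)
  k2 = (1.428756, 0.803066)
  → (1.370657, -0.608571)
(x(1.92), y(1.92)) ≈ (1.3707, -0.6086)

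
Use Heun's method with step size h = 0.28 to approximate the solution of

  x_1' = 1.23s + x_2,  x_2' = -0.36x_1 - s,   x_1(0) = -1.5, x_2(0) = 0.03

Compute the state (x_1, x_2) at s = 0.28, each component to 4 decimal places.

Heun on (x_1,x_2): k1 = f(s_n, state_n); k2 = f(s_n + h, state_n + h·k1); state_{n+1} = state_n + (h/2)·(k1 + k2).
0.000000: (-1.500000, 0.030000)
  k1 = (0.030000, 0.540000)
  predictor → (-1.491600, 0.181200)
  k2 = (0.525600, 0.256976)
  → (-1.422216, 0.141577)
(x_1(0.28), x_2(0.28)) ≈ (-1.4222, 0.1416)

-1.4222, 0.1416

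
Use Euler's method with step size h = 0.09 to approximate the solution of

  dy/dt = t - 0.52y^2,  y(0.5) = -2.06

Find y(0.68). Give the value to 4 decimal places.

-2.3898

Euler: y_{n+1} = y_n + h·f(t_n, y_n).
t=0.500000, y=-2.060000: f=-1.706672 → y ← -2.060000 + 0.09·(-1.706672) = -2.213600
t=0.590000, y=-2.213600: f=-1.958014 → y ← -2.213600 + 0.09·(-1.958014) = -2.389822
y(0.68) ≈ -2.3898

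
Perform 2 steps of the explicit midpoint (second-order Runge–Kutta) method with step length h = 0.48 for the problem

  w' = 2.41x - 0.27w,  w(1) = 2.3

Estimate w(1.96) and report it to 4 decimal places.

4.8497

Midpoint: k1 = f(x_n, w_n); k2 = f(x_n + h/2, w_n + (h/2)·k1); w_{n+1} = w_n + h·k2.
x=1.000000, w=2.300000:
  k1 = f(1.000000, 2.300000) = 1.789000
  k2 = f(1.240000, 2.729360) = 2.251473
  w ← 2.300000 + 0.48·2.251473 = 3.380707
x=1.480000, w=3.380707:
  k1 = f(1.480000, 3.380707) = 2.654009
  k2 = f(1.720000, 4.017669) = 3.060429
  w ← 3.380707 + 0.48·3.060429 = 4.849713
w(1.96) ≈ 4.8497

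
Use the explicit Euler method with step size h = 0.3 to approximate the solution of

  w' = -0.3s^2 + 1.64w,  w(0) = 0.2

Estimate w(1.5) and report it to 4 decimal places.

Euler: w_{n+1} = w_n + h·f(s_n, w_n).
s=0.000000, w=0.200000: f=0.328000 → w ← 0.200000 + 0.3·0.328000 = 0.298400
s=0.300000, w=0.298400: f=0.462376 → w ← 0.298400 + 0.3·0.462376 = 0.437113
s=0.600000, w=0.437113: f=0.608865 → w ← 0.437113 + 0.3·0.608865 = 0.619772
s=0.900000, w=0.619772: f=0.773427 → w ← 0.619772 + 0.3·0.773427 = 0.851800
s=1.200000, w=0.851800: f=0.964952 → w ← 0.851800 + 0.3·0.964952 = 1.141286
w(1.5) ≈ 1.1413

1.1413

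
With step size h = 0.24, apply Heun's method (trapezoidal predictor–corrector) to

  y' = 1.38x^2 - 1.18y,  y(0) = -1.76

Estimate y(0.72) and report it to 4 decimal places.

Heun: k1 = f(x_n, y_n); k2 = f(x_n + h, y_n + h·k1); y_{n+1} = y_n + (h/2)·(k1 + k2).
x=0.000000, y=-1.760000:
  k1 = f(0.000000, -1.760000) = 2.076800
  k2 = f(0.240000, -1.261568) = 1.568138
  y ← -1.760000 + (0.24/2)·(2.076800 + 1.568138) = -1.322607
x=0.240000, y=-1.322607:
  k1 = f(0.240000, -1.322607) = 1.640165
  k2 = f(0.480000, -0.928968) = 1.414134
  y ← -1.322607 + (0.24/2)·(1.640165 + 1.414134) = -0.956092
x=0.480000, y=-0.956092:
  k1 = f(0.480000, -0.956092) = 1.446140
  k2 = f(0.720000, -0.609018) = 1.434033
  y ← -0.956092 + (0.24/2)·(1.446140 + 1.434033) = -0.610471
y(0.72) ≈ -0.6105

-0.6105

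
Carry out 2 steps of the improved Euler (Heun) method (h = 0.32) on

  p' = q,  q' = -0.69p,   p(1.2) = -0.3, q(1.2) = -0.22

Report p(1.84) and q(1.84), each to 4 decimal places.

-0.3938, -0.0614

Heun on (p,q): k1 = f(t_n, state_n); k2 = f(t_n + h, state_n + h·k1); state_{n+1} = state_n + (h/2)·(k1 + k2).
1.200000: (-0.300000, -0.220000)
  k1 = (-0.220000, 0.207000)
  predictor → (-0.370400, -0.153760)
  k2 = (-0.153760, 0.255576)
  → (-0.359802, -0.145988)
1.520000: (-0.359802, -0.145988)
  k1 = (-0.145988, 0.248263)
  predictor → (-0.406518, -0.066544)
  k2 = (-0.066544, 0.280497)
  → (-0.393807, -0.061386)
(p(1.84), q(1.84)) ≈ (-0.3938, -0.0614)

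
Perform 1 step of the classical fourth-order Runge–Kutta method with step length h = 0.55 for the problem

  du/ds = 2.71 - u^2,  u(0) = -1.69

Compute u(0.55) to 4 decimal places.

-1.9206

RK4: k1 = f(s_n, u_n); k2 = f(s_n + h/2, u_n + (h/2)·k1); k3 = f(s_n + h/2, u_n + (h/2)·k2); k4 = f(s_n + h, u_n + h·k3); u_{n+1} = u_n + (h/6)·(k1 + 2k2 + 2k3 + k4).
s=0.000000, u=-1.690000:
  k1 = f(0.000000, -1.690000) = -0.146100
  k2 = f(0.275000, -1.730177) = -0.283514
  k3 = f(0.275000, -1.767966) = -0.415705
  k4 = f(0.550000, -1.918638) = -0.971171
  u ← -1.690000 + (0.55/6)·(k1 + 2k2 + 2k3 + k4) = -1.920607
u(0.55) ≈ -1.9206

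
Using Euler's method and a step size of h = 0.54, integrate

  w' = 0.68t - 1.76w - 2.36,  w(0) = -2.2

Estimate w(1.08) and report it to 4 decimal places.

Euler: w_{n+1} = w_n + h·f(t_n, w_n).
t=0.000000, w=-2.200000: f=1.512000 → w ← -2.200000 + 0.54·1.512000 = -1.383520
t=0.540000, w=-1.383520: f=0.442195 → w ← -1.383520 + 0.54·0.442195 = -1.144735
w(1.08) ≈ -1.1447

-1.1447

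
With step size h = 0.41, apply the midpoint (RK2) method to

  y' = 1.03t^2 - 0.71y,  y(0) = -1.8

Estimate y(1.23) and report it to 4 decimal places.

-0.2386

Midpoint: k1 = f(t_n, y_n); k2 = f(t_n + h/2, y_n + (h/2)·k1); y_{n+1} = y_n + h·k2.
t=0.000000, y=-1.800000:
  k1 = f(0.000000, -1.800000) = 1.278000
  k2 = f(0.205000, -1.538010) = 1.135273
  y ← -1.800000 + 0.41·1.135273 = -1.334538
t=0.410000, y=-1.334538:
  k1 = f(0.410000, -1.334538) = 1.120665
  k2 = f(0.615000, -1.104802) = 1.173981
  y ← -1.334538 + 0.41·1.173981 = -0.853206
t=0.820000, y=-0.853206:
  k1 = f(0.820000, -0.853206) = 1.298348
  k2 = f(1.025000, -0.587045) = 1.498945
  y ← -0.853206 + 0.41·1.498945 = -0.238638
y(1.23) ≈ -0.2386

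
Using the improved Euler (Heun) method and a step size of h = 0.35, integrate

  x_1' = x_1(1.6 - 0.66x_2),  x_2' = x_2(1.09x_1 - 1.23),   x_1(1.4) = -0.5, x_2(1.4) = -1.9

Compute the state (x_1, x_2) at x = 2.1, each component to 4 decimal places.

-2.1483, -0.4947

Heun on (x_1,x_2): k1 = f(x_n, state_n); k2 = f(x_n + h, state_n + h·k1); state_{n+1} = state_n + (h/2)·(k1 + k2).
1.400000: (-0.500000, -1.900000)
  k1 = (-1.427000, 3.372500)
  predictor → (-0.999450, -0.719625)
  k2 = (-2.073811, 1.669099)
  → (-1.112642, -1.017720)
1.750000: (-1.112642, -1.017720)
  k1 = (-2.527584, 2.486066)
  predictor → (-1.997296, -0.147597)
  k2 = (-3.390239, 0.502871)
  → (-2.148261, -0.494656)
(x_1(2.1), x_2(2.1)) ≈ (-2.1483, -0.4947)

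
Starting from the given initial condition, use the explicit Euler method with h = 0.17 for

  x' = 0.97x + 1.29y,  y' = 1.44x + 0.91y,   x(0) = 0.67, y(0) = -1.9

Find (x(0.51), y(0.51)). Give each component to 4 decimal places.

-0.5194, -2.6089

Euler on (x,y): x_{n+1} = x_n + h·x', y_{n+1} = y_n + h·y'.
0.000000: (0.670000, -1.900000); f=(-1.801100, -0.764200) → (0.363813, -2.029914)
0.170000: (0.363813, -2.029914); f=(-2.265690, -1.323331) → (-0.021354, -2.254880)
0.340000: (-0.021354, -2.254880); f=(-2.929509, -2.082691) → (-0.519371, -2.608938)
(x(0.51), y(0.51)) ≈ (-0.5194, -2.6089)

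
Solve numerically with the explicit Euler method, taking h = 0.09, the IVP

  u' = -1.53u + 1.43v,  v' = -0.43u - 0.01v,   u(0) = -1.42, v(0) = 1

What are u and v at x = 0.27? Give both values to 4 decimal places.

-0.5568, 1.1258

Euler on (u,v): u_{n+1} = u_n + h·u', v_{n+1} = v_n + h·v'.
0.000000: (-1.420000, 1.000000); f=(3.602600, 0.600600) → (-1.095766, 1.054054)
0.090000: (-1.095766, 1.054054); f=(3.183819, 0.460639) → (-0.809222, 1.095511)
0.180000: (-0.809222, 1.095511); f=(2.804692, 0.337010) → (-0.556800, 1.125842)
(u(0.27), v(0.27)) ≈ (-0.5568, 1.1258)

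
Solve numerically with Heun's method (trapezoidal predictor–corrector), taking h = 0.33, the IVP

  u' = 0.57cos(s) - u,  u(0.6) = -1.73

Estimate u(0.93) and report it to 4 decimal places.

Heun: k1 = f(s_n, u_n); k2 = f(s_n + h, u_n + h·k1); u_{n+1} = u_n + (h/2)·(k1 + k2).
s=0.600000, u=-1.730000:
  k1 = f(0.600000, -1.730000) = 2.200441
  k2 = f(0.930000, -1.003854) = 1.344620
  u ← -1.730000 + (0.33/2)·(2.200441 + 1.344620) = -1.145065
u(0.93) ≈ -1.1451

-1.1451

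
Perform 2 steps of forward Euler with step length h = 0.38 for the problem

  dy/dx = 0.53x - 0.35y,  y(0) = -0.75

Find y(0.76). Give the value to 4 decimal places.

-0.4872

Euler: y_{n+1} = y_n + h·f(x_n, y_n).
x=0.000000, y=-0.750000: f=0.262500 → y ← -0.750000 + 0.38·0.262500 = -0.650250
x=0.380000, y=-0.650250: f=0.428987 → y ← -0.650250 + 0.38·0.428987 = -0.487235
y(0.76) ≈ -0.4872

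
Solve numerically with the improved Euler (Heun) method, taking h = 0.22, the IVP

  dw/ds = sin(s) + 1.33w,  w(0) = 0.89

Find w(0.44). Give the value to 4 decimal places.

Heun: k1 = f(s_n, w_n); k2 = f(s_n + h, w_n + h·k1); w_{n+1} = w_n + (h/2)·(k1 + k2).
s=0.000000, w=0.890000:
  k1 = f(0.000000, 0.890000) = 1.183700
  k2 = f(0.220000, 1.150414) = 1.748280
  w ← 0.890000 + (0.22/2)·(1.183700 + 1.748280) = 1.212518
s=0.220000, w=1.212518:
  k1 = f(0.220000, 1.212518) = 1.830878
  k2 = f(0.440000, 1.615311) = 2.574303
  w ← 1.212518 + (0.22/2)·(1.830878 + 2.574303) = 1.697088
w(0.44) ≈ 1.6971

1.6971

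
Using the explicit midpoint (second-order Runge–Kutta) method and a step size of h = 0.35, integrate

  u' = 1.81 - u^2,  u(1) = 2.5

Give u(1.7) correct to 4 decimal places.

1.7825

Midpoint: k1 = f(x_n, u_n); k2 = f(x_n + h/2, u_n + (h/2)·k1); u_{n+1} = u_n + h·k2.
x=1.000000, u=2.500000:
  k1 = f(1.000000, 2.500000) = -4.440000
  k2 = f(1.175000, 1.723000) = -1.158729
  u ← 2.500000 + 0.35·(-1.158729) = 2.094445
x=1.350000, u=2.094445:
  k1 = f(1.350000, 2.094445) = -2.576699
  k2 = f(1.525000, 1.643522) = -0.891166
  u ← 2.094445 + 0.35·(-0.891166) = 1.782537
u(1.7) ≈ 1.7825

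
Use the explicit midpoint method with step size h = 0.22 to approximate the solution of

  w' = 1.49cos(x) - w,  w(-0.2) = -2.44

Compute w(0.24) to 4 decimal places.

-1.0549

Midpoint: k1 = f(x_n, w_n); k2 = f(x_n + h/2, w_n + (h/2)·k1); w_{n+1} = w_n + h·k2.
x=-0.200000, w=-2.440000:
  k1 = f(-0.200000, -2.440000) = 3.900299
  k2 = f(-0.090000, -2.010967) = 3.494937
  w ← -2.440000 + 0.22·3.494937 = -1.671114
x=0.020000, w=-1.671114:
  k1 = f(0.020000, -1.671114) = 3.160816
  k2 = f(0.130000, -1.323424) = 2.800851
  w ← -1.671114 + 0.22·2.800851 = -1.054927
w(0.24) ≈ -1.0549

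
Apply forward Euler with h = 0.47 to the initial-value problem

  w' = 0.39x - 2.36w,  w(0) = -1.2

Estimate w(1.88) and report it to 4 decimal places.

0.2405

Euler: w_{n+1} = w_n + h·f(x_n, w_n).
x=0.000000, w=-1.200000: f=2.832000 → w ← -1.200000 + 0.47·2.832000 = 0.131040
x=0.470000, w=0.131040: f=-0.125954 → w ← 0.131040 + 0.47·(-0.125954) = 0.071841
x=0.940000, w=0.071841: f=0.197054 → w ← 0.071841 + 0.47·0.197054 = 0.164457
x=1.410000, w=0.164457: f=0.161782 → w ← 0.164457 + 0.47·0.161782 = 0.240494
w(1.88) ≈ 0.2405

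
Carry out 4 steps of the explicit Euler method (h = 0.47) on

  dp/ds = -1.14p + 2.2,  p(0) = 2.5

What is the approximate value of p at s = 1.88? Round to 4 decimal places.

1.9563

Euler: p_{n+1} = p_n + h·f(s_n, p_n).
s=0.000000, p=2.500000: f=-0.650000 → p ← 2.500000 + 0.47·(-0.650000) = 2.194500
s=0.470000, p=2.194500: f=-0.301730 → p ← 2.194500 + 0.47·(-0.301730) = 2.052687
s=0.940000, p=2.052687: f=-0.140063 → p ← 2.052687 + 0.47·(-0.140063) = 1.986857
s=1.410000, p=1.986857: f=-0.065017 → p ← 1.986857 + 0.47·(-0.065017) = 1.956299
p(1.88) ≈ 1.9563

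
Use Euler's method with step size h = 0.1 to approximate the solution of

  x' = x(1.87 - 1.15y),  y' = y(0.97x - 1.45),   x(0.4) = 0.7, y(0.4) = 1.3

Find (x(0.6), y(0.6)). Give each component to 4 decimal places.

Euler on (x,y): x_{n+1} = x_n + h·x', y_{n+1} = y_n + h·y'.
0.400000: (0.700000, 1.300000); f=(0.262500, -1.002300) → (0.726250, 1.199770)
0.500000: (0.726250, 1.199770); f=(0.356055, -0.894474) → (0.761855, 1.110323)
(x(0.6), y(0.6)) ≈ (0.7619, 1.1103)

0.7619, 1.1103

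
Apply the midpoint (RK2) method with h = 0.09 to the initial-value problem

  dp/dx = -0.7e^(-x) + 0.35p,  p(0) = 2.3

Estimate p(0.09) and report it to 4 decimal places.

Midpoint: k1 = f(x_n, p_n); k2 = f(x_n + h/2, p_n + (h/2)·k1); p_{n+1} = p_n + h·k2.
x=0.000000, p=2.300000:
  k1 = f(0.000000, 2.300000) = 0.105000
  k2 = f(0.045000, 2.304725) = 0.137456
  p ← 2.300000 + 0.09·0.137456 = 2.312371
p(0.09) ≈ 2.3124

2.3124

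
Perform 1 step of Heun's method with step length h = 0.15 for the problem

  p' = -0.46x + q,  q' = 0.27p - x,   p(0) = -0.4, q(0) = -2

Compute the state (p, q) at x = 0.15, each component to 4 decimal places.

Heun on (p,q): k1 = f(x_n, state_n); k2 = f(x_n + h, state_n + h·k1); state_{n+1} = state_n + (h/2)·(k1 + k2).
0.000000: (-0.400000, -2.000000)
  k1 = (-2.000000, -0.108000)
  predictor → (-0.700000, -2.016200)
  k2 = (-2.085200, -0.339000)
  → (-0.706390, -2.033525)
(p(0.15), q(0.15)) ≈ (-0.7064, -2.0335)

-0.7064, -2.0335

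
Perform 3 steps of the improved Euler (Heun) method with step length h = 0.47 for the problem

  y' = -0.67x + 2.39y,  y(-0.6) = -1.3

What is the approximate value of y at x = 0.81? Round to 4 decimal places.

-25.7521

Heun: k1 = f(x_n, y_n); k2 = f(x_n + h, y_n + h·k1); y_{n+1} = y_n + (h/2)·(k1 + k2).
x=-0.600000, y=-1.300000:
  k1 = f(-0.600000, -1.300000) = -2.705000
  k2 = f(-0.130000, -2.571350) = -6.058426
  y ← -1.300000 + (0.47/2)·(-2.705000 + (-6.058426)) = -3.359405
x=-0.130000, y=-3.359405:
  k1 = f(-0.130000, -3.359405) = -7.941878
  k2 = f(0.340000, -7.092088) = -17.177891
  y ← -3.359405 + (0.47/2)·(-7.941878 + (-17.177891)) = -9.262551
x=0.340000, y=-9.262551:
  k1 = f(0.340000, -9.262551) = -22.365297
  k2 = f(0.810000, -19.774240) = -47.803135
  y ← -9.262551 + (0.47/2)·(-22.365297 + (-47.803135)) = -25.752132
y(0.81) ≈ -25.7521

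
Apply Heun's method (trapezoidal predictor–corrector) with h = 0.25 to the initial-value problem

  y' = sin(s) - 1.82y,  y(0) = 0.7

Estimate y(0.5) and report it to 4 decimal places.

Heun: k1 = f(s_n, y_n); k2 = f(s_n + h, y_n + h·k1); y_{n+1} = y_n + (h/2)·(k1 + k2).
s=0.000000, y=0.700000:
  k1 = f(0.000000, 0.700000) = -1.274000
  k2 = f(0.250000, 0.381500) = -0.446926
  y ← 0.700000 + (0.25/2)·(-1.274000 + (-0.446926)) = 0.484884
s=0.250000, y=0.484884:
  k1 = f(0.250000, 0.484884) = -0.635085
  k2 = f(0.500000, 0.326113) = -0.114100
  y ← 0.484884 + (0.25/2)·(-0.635085 + (-0.114100)) = 0.391236
y(0.5) ≈ 0.3912

0.3912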